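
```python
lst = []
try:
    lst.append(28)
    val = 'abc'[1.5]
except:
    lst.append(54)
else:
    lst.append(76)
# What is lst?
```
[28, 54]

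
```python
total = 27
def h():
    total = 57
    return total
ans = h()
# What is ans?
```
57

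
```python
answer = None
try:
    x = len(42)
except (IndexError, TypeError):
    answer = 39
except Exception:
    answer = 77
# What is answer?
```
39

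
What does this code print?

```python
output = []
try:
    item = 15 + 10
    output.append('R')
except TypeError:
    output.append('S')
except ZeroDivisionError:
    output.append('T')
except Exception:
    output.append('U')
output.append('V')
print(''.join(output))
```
RV

No exception, try block completes normally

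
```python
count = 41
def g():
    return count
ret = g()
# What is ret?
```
41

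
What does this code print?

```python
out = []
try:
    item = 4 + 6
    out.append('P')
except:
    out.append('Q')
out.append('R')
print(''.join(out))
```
PR

No exception, try block completes normally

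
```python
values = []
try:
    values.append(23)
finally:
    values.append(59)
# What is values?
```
[23, 59]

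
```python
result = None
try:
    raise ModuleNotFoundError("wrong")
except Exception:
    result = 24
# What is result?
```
24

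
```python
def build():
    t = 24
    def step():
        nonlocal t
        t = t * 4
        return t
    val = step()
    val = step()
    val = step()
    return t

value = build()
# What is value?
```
1536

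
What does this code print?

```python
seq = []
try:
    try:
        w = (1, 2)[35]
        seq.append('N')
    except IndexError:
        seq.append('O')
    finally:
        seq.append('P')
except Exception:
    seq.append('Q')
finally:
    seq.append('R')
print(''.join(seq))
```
OPR

Both finally blocks run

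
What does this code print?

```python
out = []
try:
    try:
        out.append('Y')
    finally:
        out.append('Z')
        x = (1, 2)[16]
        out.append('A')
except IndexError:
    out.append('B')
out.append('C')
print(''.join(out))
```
YZBC

Exception in inner finally caught by outer except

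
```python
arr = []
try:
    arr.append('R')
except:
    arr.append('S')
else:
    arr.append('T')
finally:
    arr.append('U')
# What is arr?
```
['R', 'T', 'U']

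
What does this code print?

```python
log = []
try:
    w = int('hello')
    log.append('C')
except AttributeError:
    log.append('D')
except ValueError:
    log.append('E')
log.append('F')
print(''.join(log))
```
EF

ValueError is caught by its specific handler, not AttributeError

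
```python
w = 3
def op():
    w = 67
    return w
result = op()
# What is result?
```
67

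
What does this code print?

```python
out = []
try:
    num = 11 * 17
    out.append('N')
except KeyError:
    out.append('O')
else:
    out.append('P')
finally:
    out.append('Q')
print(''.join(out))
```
NPQ

else runs before finally when no exception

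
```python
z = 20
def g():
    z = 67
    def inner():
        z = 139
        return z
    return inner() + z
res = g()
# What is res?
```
206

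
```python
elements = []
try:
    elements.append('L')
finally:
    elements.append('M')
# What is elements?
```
['L', 'M']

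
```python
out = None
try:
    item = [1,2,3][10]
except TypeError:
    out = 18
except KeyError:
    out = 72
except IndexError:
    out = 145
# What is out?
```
145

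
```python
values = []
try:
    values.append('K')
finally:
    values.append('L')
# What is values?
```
['K', 'L']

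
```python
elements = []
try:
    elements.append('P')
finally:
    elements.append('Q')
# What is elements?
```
['P', 'Q']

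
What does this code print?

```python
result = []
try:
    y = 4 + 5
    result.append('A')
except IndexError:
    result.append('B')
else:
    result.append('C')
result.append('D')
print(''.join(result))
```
ACD

else block runs when no exception occurs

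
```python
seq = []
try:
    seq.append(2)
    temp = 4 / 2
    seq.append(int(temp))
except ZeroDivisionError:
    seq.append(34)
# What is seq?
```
[2, 2]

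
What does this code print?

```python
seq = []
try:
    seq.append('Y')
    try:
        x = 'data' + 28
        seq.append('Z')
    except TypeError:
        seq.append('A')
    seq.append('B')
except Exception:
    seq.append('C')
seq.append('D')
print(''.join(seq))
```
YABD

Inner exception caught by inner handler, outer continues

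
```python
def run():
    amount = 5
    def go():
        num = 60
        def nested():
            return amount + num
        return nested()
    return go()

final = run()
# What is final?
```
65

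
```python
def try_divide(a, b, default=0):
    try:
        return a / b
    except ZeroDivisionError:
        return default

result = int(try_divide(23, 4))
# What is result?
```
5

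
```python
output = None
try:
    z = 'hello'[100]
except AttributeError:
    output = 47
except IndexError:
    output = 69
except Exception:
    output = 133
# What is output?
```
69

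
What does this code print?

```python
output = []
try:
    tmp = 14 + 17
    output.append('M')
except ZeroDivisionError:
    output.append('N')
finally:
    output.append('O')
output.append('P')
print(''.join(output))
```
MOP

finally runs after normal execution too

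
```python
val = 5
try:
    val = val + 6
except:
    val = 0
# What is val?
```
11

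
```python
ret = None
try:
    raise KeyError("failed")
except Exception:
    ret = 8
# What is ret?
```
8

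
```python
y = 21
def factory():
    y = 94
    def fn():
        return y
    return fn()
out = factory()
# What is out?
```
94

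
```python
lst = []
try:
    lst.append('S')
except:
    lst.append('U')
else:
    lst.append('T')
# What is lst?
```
['S', 'T']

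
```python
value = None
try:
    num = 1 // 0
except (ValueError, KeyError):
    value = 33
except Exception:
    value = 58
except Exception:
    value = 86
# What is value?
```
58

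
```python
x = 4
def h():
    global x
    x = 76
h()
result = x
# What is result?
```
76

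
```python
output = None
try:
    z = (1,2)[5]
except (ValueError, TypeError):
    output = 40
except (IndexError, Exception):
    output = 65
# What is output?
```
65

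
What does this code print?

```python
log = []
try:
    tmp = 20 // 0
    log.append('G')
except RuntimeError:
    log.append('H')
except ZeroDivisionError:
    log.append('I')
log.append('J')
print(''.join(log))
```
IJ

ZeroDivisionError is caught by its specific handler, not RuntimeError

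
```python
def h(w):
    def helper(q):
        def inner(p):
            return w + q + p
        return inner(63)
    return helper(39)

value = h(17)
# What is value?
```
119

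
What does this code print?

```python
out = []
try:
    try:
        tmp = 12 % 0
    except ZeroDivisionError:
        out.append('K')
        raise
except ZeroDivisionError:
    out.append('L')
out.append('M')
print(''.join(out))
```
KLM

raise without argument re-raises current exception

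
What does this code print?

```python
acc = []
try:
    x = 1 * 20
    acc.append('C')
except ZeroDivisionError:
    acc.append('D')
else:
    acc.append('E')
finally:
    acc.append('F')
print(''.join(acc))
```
CEF

else runs before finally when no exception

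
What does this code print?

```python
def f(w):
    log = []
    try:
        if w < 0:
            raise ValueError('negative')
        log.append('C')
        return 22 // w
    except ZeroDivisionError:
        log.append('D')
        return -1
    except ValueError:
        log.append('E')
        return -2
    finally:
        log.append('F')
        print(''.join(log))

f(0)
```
CDF

w=0 causes ZeroDivisionError, caught, finally prints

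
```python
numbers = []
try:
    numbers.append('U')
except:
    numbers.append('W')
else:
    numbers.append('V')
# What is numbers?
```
['U', 'V']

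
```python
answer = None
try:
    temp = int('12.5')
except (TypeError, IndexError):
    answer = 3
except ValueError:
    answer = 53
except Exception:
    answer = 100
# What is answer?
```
53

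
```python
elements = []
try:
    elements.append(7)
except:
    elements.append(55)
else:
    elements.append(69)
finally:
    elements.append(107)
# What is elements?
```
[7, 69, 107]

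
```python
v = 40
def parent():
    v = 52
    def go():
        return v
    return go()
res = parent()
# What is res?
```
52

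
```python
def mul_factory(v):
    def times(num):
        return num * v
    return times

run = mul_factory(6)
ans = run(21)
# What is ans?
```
126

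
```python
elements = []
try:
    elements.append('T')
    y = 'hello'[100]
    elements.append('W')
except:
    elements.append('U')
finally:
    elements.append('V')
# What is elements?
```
['T', 'U', 'V']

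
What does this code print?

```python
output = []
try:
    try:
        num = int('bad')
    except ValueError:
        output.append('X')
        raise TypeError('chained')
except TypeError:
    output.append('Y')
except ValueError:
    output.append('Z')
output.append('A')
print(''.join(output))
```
XYA

TypeError raised and caught, original ValueError not re-raised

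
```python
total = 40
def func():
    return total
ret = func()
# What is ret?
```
40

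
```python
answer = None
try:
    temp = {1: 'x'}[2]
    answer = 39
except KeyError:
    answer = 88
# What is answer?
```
88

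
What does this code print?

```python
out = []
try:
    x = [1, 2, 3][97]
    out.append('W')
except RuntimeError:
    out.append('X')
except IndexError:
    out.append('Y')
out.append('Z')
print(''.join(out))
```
YZ

IndexError is caught by its specific handler, not RuntimeError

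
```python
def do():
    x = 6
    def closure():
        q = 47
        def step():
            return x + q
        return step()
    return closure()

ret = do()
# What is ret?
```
53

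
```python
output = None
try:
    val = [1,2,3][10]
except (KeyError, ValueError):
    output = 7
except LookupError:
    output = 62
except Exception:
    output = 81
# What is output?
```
62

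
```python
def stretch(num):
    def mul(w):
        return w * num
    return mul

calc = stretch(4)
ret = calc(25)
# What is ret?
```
100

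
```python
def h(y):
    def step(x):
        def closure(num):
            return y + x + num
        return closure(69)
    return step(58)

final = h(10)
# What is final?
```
137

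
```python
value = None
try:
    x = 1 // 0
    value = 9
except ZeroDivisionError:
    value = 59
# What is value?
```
59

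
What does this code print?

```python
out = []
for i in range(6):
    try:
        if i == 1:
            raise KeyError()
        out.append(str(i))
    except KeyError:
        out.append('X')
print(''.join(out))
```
0X2345

Exception on i=1 caught, loop continues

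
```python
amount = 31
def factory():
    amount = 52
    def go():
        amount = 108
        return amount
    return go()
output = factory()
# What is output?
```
108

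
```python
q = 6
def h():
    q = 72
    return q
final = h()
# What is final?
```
72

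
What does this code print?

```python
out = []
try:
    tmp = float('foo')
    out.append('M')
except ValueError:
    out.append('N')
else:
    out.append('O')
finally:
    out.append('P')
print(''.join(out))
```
NP

Exception: except runs, else skipped, finally runs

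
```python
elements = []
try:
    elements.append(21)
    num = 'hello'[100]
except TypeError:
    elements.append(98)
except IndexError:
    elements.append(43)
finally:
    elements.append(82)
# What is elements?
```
[21, 43, 82]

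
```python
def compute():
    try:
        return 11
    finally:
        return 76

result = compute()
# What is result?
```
76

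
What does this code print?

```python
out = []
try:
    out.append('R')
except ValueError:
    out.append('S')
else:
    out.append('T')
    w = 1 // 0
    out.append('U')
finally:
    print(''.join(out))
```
RT

Try succeeds, else appends 'T', ZeroDivisionError in else is uncaught, finally prints before exception propagates ('U' never appended)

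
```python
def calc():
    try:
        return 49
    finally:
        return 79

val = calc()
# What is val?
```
79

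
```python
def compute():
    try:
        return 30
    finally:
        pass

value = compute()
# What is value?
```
30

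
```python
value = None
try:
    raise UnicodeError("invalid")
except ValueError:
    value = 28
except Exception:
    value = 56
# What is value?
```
28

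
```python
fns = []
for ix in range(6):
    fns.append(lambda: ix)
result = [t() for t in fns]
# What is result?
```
[5, 5, 5, 5, 5, 5]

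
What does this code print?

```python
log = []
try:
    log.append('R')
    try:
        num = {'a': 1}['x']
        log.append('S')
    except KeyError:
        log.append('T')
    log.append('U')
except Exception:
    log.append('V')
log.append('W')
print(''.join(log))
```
RTUW

Inner exception caught by inner handler, outer continues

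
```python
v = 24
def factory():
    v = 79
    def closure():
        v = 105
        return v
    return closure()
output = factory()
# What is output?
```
105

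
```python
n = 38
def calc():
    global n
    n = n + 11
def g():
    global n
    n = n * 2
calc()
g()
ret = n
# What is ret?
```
98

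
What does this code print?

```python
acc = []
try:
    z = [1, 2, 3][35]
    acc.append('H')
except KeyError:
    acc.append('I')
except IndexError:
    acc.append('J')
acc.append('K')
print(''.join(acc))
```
JK

IndexError is caught by its specific handler, not KeyError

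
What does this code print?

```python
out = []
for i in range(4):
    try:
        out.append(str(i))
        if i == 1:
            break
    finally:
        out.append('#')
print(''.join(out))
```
0#1#

finally runs even when breaking out of loop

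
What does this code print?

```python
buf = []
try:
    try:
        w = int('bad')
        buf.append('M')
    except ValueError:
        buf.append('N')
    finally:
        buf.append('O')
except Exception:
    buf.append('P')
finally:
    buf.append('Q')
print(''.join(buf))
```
NOQ

Both finally blocks run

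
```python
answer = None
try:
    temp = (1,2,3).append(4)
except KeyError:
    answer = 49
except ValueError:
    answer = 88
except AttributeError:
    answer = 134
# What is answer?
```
134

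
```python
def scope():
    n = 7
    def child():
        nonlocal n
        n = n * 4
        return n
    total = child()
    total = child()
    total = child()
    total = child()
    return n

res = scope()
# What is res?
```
1792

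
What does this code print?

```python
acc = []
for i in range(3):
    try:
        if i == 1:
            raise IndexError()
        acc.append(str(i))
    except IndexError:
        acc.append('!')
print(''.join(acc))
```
0!2

Exception on i=1 caught, loop continues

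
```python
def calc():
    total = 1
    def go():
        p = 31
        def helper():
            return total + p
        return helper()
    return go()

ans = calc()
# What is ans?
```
32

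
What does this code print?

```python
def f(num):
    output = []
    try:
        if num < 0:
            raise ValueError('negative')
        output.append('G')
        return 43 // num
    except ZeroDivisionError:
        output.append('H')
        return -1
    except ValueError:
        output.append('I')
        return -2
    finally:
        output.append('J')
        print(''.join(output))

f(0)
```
GHJ

num=0 causes ZeroDivisionError, caught, finally prints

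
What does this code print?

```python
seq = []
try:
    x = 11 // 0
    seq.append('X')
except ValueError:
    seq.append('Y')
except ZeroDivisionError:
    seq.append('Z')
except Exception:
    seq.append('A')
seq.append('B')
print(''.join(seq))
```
ZB

ZeroDivisionError matches before generic Exception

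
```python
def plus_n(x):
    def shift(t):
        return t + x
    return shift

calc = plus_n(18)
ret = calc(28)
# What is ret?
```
46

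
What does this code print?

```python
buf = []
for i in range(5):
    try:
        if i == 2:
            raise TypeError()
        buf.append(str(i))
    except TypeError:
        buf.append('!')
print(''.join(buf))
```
01!34

Exception on i=2 caught, loop continues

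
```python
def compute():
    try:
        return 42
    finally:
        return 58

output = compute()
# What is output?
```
58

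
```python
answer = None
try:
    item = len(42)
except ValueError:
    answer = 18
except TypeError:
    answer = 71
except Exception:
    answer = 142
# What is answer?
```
71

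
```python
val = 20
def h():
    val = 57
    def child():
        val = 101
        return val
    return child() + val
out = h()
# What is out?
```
158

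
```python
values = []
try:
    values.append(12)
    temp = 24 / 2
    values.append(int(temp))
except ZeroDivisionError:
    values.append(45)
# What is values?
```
[12, 12]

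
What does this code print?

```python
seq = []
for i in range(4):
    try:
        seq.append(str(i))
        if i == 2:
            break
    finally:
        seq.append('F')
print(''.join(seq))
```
0F1F2F

finally runs even when breaking out of loop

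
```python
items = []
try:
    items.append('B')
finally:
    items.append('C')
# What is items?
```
['B', 'C']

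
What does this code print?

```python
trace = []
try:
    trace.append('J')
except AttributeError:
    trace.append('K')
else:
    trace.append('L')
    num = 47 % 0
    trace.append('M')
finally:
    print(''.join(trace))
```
JL

Try succeeds, else appends 'L', ZeroDivisionError in else is uncaught, finally prints before exception propagates ('M' never appended)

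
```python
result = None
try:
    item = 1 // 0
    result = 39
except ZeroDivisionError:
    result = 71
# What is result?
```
71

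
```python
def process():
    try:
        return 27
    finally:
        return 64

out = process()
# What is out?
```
64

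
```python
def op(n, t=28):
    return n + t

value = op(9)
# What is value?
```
37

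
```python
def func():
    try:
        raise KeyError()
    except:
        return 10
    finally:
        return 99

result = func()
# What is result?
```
99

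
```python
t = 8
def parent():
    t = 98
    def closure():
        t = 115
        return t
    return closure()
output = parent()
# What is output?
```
115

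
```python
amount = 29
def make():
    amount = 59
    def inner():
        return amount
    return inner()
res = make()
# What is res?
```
59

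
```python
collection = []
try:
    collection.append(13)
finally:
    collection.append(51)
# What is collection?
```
[13, 51]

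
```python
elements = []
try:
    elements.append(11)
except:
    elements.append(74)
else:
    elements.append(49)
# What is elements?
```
[11, 49]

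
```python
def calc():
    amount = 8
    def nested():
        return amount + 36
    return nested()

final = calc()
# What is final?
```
44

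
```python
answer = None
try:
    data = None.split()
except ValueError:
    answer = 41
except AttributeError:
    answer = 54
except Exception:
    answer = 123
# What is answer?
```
54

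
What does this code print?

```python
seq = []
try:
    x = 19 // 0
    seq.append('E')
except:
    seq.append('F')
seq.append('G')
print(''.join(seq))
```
FG

Exception raised in try, caught by bare except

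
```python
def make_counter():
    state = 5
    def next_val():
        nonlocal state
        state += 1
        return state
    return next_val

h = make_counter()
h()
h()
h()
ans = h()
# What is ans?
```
9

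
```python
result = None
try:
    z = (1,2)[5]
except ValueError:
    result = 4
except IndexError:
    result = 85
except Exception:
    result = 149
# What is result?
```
85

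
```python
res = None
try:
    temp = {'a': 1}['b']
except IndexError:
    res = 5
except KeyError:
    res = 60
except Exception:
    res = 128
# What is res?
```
60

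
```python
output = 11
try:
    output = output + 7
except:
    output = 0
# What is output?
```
18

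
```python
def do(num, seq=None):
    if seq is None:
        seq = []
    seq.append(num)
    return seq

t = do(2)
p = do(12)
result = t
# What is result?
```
[2]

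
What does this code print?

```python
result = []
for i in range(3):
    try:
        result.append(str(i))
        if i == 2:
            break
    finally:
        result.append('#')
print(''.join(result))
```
0#1#2#

finally runs even when breaking out of loop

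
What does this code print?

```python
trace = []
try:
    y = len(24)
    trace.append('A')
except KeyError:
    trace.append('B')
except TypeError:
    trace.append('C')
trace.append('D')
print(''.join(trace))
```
CD

TypeError is caught by its specific handler, not KeyError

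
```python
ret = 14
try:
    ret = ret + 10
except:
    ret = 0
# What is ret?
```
24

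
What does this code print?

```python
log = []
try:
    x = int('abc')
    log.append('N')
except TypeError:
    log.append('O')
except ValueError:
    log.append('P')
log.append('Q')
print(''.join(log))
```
PQ

ValueError is caught by its specific handler, not TypeError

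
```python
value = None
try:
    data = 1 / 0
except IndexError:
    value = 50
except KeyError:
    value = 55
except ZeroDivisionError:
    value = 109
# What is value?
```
109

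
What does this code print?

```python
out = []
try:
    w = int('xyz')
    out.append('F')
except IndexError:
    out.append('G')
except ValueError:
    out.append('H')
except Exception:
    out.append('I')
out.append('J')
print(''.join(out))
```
HJ

ValueError matches before generic Exception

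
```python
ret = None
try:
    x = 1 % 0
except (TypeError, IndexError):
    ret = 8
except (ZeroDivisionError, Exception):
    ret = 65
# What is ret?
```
65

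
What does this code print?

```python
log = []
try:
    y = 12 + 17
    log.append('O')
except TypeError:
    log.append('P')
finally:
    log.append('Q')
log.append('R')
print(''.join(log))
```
OQR

finally runs after normal execution too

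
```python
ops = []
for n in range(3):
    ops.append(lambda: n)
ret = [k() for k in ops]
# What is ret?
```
[2, 2, 2]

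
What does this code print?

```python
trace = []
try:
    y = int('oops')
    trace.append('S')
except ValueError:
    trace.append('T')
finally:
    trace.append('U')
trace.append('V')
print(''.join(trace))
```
TUV

finally always runs, even after exception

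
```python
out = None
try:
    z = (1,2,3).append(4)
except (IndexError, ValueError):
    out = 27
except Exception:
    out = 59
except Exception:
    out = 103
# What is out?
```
59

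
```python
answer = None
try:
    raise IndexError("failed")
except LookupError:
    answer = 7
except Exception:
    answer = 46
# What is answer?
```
7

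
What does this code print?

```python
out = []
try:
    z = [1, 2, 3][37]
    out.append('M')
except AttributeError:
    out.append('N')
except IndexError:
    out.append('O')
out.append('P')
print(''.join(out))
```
OP

IndexError is caught by its specific handler, not AttributeError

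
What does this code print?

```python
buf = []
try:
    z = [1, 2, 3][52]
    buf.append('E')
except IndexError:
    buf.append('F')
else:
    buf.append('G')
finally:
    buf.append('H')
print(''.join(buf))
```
FH

Exception: except runs, else skipped, finally runs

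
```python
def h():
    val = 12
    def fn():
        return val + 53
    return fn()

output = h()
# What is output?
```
65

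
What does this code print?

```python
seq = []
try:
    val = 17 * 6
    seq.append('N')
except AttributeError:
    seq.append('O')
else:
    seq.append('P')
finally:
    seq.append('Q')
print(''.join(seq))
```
NPQ

else runs before finally when no exception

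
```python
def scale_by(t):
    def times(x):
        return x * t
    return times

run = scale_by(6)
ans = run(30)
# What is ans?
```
180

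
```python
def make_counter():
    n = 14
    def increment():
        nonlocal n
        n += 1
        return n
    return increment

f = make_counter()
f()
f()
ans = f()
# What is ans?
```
17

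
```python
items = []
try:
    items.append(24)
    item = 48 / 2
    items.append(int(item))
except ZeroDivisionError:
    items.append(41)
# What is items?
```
[24, 24]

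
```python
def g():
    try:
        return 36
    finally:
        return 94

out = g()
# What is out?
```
94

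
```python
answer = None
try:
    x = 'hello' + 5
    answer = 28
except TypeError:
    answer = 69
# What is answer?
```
69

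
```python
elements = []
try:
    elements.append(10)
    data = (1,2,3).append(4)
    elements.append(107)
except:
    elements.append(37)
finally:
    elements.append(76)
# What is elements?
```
[10, 37, 76]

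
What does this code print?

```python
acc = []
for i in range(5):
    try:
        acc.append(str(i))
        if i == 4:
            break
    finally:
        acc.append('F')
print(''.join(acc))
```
0F1F2F3F4F

finally runs even when breaking out of loop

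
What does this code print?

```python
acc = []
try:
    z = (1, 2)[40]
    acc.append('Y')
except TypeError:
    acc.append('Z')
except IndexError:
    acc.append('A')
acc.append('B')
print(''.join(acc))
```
AB

IndexError is caught by its specific handler, not TypeError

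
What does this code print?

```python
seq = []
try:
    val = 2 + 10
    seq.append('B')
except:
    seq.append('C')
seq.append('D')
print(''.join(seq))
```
BD

No exception, try block completes normally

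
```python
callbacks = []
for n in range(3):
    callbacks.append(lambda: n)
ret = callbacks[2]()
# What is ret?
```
2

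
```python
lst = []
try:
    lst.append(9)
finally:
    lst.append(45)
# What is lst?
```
[9, 45]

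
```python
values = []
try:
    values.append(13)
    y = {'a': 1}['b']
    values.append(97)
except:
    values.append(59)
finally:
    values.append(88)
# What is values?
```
[13, 59, 88]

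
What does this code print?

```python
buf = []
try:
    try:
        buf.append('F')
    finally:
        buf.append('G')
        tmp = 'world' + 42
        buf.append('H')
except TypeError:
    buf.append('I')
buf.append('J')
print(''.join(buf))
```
FGIJ

Exception in inner finally caught by outer except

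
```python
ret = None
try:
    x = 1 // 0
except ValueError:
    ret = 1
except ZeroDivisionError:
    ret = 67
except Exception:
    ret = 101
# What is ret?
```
67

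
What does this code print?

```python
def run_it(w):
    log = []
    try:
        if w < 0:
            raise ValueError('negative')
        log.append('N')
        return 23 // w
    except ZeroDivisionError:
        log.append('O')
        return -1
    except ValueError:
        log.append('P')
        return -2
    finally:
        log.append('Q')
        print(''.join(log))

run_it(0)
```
NOQ

w=0 causes ZeroDivisionError, caught, finally prints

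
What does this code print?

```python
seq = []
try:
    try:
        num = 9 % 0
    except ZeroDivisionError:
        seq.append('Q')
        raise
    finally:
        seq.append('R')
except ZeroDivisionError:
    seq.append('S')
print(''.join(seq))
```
QRS

finally runs before re-raised exception propagates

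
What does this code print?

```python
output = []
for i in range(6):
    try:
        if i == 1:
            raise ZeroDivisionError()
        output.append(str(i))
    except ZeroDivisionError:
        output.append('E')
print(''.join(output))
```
0E2345

Exception on i=1 caught, loop continues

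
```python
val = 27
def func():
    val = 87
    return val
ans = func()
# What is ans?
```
87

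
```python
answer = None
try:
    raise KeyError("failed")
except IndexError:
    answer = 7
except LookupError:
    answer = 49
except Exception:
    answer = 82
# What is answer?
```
49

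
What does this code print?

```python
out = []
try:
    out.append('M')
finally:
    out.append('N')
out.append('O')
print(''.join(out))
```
MNO

try/finally without except, no exception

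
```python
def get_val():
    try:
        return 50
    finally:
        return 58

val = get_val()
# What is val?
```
58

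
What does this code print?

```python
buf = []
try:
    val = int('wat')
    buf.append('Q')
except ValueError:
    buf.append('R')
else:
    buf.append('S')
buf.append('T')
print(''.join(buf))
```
RT

else block skipped when exception is caught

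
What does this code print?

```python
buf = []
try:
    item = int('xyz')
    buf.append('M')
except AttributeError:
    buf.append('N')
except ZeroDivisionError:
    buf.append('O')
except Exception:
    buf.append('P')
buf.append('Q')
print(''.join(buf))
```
PQ

ValueError not specifically caught, falls to Exception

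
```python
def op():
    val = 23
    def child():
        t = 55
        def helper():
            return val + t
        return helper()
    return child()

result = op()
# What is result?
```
78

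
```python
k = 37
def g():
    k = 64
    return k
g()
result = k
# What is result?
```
37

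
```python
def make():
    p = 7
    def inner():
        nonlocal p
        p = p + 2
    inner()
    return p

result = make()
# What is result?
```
9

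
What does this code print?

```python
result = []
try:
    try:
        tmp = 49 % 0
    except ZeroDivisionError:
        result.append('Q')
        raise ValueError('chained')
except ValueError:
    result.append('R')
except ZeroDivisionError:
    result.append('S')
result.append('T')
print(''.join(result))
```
QRT

ValueError raised and caught, original ZeroDivisionError not re-raised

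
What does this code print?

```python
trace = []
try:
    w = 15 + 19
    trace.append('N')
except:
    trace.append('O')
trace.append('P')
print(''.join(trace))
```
NP

No exception, try block completes normally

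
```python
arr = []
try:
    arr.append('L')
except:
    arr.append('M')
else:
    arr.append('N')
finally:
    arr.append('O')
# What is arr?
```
['L', 'N', 'O']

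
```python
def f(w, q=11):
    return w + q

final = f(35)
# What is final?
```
46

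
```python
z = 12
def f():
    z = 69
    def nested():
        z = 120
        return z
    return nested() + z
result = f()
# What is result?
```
189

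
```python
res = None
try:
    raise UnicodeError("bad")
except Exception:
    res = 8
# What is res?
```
8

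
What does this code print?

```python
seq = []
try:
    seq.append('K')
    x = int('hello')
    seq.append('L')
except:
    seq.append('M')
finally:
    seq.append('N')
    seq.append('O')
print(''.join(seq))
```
KMNO

Code before exception runs, then except, then all of finally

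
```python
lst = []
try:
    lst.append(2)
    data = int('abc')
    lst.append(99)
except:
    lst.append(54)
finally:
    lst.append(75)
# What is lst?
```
[2, 54, 75]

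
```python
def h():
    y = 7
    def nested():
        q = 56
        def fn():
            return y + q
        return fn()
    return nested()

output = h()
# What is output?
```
63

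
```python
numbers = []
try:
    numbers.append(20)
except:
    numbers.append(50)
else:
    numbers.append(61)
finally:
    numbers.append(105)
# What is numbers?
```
[20, 61, 105]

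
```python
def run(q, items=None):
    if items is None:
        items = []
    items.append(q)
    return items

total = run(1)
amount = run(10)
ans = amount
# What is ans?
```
[10]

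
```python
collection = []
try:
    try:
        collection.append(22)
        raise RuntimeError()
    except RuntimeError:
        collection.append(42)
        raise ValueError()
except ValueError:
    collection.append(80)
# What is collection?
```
[22, 42, 80]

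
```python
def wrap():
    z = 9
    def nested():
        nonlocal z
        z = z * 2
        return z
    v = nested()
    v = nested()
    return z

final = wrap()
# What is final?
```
36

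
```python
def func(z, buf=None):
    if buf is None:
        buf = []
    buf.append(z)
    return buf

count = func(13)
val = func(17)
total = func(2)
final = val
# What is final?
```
[17]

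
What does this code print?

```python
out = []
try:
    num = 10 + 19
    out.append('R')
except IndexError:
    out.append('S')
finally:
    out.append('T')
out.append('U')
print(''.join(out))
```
RTU

finally runs after normal execution too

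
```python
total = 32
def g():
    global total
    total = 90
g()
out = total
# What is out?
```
90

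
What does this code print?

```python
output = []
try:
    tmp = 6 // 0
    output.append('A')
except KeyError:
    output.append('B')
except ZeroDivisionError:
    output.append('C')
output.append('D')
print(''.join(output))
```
CD

ZeroDivisionError is caught by its specific handler, not KeyError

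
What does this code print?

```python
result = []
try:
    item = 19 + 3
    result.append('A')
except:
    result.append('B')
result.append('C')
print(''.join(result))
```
AC

No exception, try block completes normally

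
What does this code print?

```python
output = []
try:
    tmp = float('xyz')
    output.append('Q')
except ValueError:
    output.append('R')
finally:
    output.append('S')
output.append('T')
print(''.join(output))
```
RST

finally always runs, even after exception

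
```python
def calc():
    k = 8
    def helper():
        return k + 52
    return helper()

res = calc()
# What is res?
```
60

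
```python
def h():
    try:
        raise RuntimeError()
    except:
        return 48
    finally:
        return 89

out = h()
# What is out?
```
89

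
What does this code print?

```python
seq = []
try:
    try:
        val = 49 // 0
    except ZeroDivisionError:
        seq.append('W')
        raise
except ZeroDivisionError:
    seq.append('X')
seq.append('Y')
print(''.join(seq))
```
WXY

raise without argument re-raises current exception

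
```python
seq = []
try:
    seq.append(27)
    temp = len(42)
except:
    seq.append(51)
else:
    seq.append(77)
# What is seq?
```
[27, 51]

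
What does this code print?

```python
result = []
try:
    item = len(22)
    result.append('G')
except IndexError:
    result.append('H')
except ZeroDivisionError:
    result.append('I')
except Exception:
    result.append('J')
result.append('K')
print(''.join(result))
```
JK

TypeError not specifically caught, falls to Exception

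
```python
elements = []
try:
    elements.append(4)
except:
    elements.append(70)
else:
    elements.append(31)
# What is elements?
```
[4, 31]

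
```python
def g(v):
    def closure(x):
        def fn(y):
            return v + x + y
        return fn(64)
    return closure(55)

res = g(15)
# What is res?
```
134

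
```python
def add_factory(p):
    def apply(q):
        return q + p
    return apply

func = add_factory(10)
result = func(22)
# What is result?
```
32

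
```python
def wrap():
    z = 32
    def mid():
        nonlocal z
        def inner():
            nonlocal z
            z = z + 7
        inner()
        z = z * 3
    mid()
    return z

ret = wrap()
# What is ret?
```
117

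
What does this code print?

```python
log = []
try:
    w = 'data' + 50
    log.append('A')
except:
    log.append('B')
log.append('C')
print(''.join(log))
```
BC

Exception raised in try, caught by bare except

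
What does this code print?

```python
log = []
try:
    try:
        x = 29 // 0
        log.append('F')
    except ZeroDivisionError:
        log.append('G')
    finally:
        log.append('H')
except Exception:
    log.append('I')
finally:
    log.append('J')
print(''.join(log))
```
GHJ

Both finally blocks run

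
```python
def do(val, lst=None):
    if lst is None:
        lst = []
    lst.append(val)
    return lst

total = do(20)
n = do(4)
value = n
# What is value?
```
[4]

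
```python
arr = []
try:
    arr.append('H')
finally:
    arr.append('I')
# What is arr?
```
['H', 'I']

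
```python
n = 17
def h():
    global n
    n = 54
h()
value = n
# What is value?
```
54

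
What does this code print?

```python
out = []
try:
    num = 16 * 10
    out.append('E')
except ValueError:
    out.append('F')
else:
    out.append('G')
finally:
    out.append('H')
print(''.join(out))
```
EGH

else runs before finally when no exception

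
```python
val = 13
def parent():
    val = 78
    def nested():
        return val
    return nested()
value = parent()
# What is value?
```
78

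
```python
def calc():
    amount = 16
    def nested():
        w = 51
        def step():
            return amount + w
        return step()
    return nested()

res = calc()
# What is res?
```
67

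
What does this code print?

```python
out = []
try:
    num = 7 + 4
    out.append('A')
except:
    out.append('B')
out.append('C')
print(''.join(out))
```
AC

No exception, try block completes normally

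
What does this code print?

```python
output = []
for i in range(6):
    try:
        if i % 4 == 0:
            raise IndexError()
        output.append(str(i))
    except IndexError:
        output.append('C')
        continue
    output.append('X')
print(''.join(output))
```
C1X2X3XC5X

continue in except skips rest of loop body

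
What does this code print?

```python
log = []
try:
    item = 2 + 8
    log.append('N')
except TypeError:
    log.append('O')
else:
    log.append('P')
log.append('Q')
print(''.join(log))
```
NPQ

else block runs when no exception occurs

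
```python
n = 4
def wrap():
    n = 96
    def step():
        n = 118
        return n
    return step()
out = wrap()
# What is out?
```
118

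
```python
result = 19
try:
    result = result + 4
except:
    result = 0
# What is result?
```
23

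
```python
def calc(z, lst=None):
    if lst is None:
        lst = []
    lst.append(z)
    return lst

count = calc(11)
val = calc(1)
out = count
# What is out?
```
[11]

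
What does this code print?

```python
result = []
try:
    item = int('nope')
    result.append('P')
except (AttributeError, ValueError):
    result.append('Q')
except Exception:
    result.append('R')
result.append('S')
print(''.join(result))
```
QS

ValueError matches tuple containing it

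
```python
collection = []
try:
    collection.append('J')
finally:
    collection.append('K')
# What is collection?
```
['J', 'K']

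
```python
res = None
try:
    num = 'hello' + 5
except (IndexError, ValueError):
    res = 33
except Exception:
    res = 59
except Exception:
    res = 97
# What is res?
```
59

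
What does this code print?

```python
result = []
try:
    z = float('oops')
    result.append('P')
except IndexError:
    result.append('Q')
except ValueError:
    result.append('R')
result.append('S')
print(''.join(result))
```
RS

ValueError is caught by its specific handler, not IndexError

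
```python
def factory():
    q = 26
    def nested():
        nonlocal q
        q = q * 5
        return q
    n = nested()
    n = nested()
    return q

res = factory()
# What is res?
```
650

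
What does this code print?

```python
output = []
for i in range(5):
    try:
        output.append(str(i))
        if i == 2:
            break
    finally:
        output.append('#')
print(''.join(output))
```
0#1#2#

finally runs even when breaking out of loop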